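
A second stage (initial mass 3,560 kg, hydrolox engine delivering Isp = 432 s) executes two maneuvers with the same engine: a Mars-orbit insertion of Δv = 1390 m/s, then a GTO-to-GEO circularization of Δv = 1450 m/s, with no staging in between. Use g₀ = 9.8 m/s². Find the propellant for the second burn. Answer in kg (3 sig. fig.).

propellant for the second burn ≈ 743 kg

v_e = Isp · g₀ = 432 × 9.8 = 4233.6 m/s.
After the first burn: m = 3560 × exp(−1390/4233.6) = 3560 × 0.72013 = 2,563.66 kg.
After the second burn: m = 2,563.66 × exp(−1450/4233.6) = 2,563.66 × 0.70999 = 1,820.17 kg.
Second-burn propellant = 2,563.66 − 1,820.17 = 743.49 kg.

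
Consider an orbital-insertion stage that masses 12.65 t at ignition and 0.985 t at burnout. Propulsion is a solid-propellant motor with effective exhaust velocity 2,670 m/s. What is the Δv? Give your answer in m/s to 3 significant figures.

Δv ≈ 6820 m/s

Using Δv = v_e ln(m₀/m_f): Δv = v_e · ln(m₀/m_f) = 2670.0 × ln(12.84) = 2670.0 × 2.5528 ≈ 6815.9 m/s.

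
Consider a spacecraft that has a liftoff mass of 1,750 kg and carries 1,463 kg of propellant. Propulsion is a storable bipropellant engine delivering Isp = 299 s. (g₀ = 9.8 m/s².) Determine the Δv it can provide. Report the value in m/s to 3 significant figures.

v_e = Isp · g₀ = 299 × 9.8 = 2930.2 m/s.
m_f = m₀ − m_prop = 1,750 − 1,463 = 287 kg.
Using Δv = v_e ln(m₀/m_f): Δv = v_e · ln(m₀/m_f) = 2930.2 × ln(6.098) = 2930.2 × 1.8079 ≈ 5297.5 m/s.

Δv ≈ 5300 m/s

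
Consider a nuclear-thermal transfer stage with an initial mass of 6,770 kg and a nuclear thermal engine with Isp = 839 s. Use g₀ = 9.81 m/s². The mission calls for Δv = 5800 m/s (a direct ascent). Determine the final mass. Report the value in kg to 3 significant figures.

v_e = Isp · g₀ = 839 × 9.81 = 8230.6 m/s.
From the ideal rocket equation, m₀/m_f = exp(Δv / v_e) = exp(5800 / 8230.6) = exp(0.7047) = 2.0232.
m_f = m₀ / 2.0232 = 6,770 / 2.0232 = 3,346.18 kg.

final mass ≈ 3350 kg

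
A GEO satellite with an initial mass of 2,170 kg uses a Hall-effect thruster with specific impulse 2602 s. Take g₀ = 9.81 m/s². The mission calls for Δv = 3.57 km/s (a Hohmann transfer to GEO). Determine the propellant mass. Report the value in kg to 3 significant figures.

v_e = Isp · g₀ = 2602 × 9.81 = 25525.6 m/s.
From the ideal rocket equation, m₀/m_f = exp(Δv / v_e) = exp(3570 / 25525.6) = exp(0.1399) = 1.1501.
m_f = 2,170 / 1.1501 = 1,886.79 kg, so propellant = m₀ − m_f = 2,170 − 1,886.79 = 283.21 kg.

propellant mass ≈ 283 kg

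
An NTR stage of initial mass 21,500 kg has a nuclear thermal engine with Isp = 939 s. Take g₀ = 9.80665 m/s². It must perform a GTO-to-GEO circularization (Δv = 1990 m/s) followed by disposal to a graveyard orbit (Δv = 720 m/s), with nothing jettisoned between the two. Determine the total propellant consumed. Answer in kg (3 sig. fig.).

total propellant consumed ≈ 5480 kg

v_e = Isp · g₀ = 939 × 9.80665 = 9208.4 m/s.
After the first burn: m = 21500 × exp(−1990/9208.4) = 21500 × 0.80565 = 17,321.5 kg.
After the second burn: m = 17,321.5 × exp(−720/9208.4) = 17,321.5 × 0.92479 = 16,018.7 kg.
Total propellant = m₀ − m_final = 21500 − 16,018.7 = 5,481.3 kg.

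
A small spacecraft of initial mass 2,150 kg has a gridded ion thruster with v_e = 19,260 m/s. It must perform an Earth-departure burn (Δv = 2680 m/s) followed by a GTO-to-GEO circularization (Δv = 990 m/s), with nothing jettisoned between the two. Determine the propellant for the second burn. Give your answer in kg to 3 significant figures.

After the first burn: m = 2150 × exp(−2680/19260.0) = 2150 × 0.87010 = 1,870.72 kg.
After the second burn: m = 1,870.72 × exp(−990/19260.0) = 1,870.72 × 0.94990 = 1,777 kg.
Second-burn propellant = 1,870.72 − 1,777 = 93.72 kg.

propellant for the second burn ≈ 93.7 kg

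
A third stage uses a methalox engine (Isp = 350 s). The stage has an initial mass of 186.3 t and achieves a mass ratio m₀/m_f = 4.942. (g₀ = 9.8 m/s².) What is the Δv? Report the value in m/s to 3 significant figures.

v_e = Isp · g₀ = 350 × 9.8 = 3430.0 m/s.
By the Tsiolkovsky rocket equation, Δv = v_e · ln(4.942) = 3430.0 × 1.5978 ≈ 5480.4 m/s.

Δv ≈ 5480 m/s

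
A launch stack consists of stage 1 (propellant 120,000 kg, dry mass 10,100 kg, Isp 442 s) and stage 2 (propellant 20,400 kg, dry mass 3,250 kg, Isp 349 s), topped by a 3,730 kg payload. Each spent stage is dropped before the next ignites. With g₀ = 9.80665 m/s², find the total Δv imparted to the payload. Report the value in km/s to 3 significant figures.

Δv ≈ 10.9 km/s

Ignition mass of stage 1 = 120,000+10,100 + 20,400+3,250 + 3,730 = 157,480 kg.
Stage 1: m₀ = 157,480 kg, m_f = 157,480 − 120,000 = 37,480 kg; Δv = 442×9.80665×ln(4.202) = 4334.5×1.4355 ≈ 6222 m/s.
Stage 2: m₀ = 27,380 kg, m_f = 27,380 − 20,400 = 6,980 kg; Δv = 349×9.80665×ln(3.923) = 3422.5×1.3668 ≈ 4678 m/s.
Total Δv = 6222 + 4678 = 10900 m/s.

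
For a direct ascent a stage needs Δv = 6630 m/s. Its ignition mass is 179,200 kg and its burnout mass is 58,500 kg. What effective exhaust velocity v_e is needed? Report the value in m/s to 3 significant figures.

ln(m₀/m_f) = ln(179200/58500) = ln(3.063) = 1.1195.
v_e = Δv / ln(m₀/m_f) = 6630 / 1.1195 = 5922.4 m/s.

v_e ≈ 5920 m/s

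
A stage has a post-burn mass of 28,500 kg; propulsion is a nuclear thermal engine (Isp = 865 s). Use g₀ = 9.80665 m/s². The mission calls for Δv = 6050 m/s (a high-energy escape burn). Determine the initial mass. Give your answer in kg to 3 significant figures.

initial mass ≈ 58200 kg

v_e = Isp · g₀ = 865 × 9.80665 = 8482.8 m/s.
From the ideal rocket equation, m₀/m_f = exp(Δv / v_e) = exp(6050 / 8482.8) = exp(0.7132) = 2.0405.
m₀ = m_f × 2.0405 = 28,500 × 2.0405 = 58,154.3 kg.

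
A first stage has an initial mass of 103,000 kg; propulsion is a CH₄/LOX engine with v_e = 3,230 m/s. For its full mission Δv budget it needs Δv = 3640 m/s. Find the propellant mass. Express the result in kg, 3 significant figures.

From the ideal rocket equation, m₀/m_f = exp(Δv / v_e) = exp(3640 / 3230.0) = exp(1.1269) = 3.0862.
m_f = 103,000 / 3.0862 = 33,374.4 kg, so propellant = m₀ − m_f = 103,000 − 33,374.4 = 69,625.6 kg.

propellant mass ≈ 69600 kg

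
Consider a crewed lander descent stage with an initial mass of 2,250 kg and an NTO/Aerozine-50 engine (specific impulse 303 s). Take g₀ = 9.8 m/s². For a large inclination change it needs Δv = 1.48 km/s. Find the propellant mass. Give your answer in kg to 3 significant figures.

propellant mass ≈ 883 kg

v_e = Isp · g₀ = 303 × 9.8 = 2969.4 m/s.
From the ideal rocket equation, m₀/m_f = exp(Δv / v_e) = exp(1480 / 2969.4) = exp(0.4984) = 1.6461.
m_f = 2,250 / 1.6461 = 1,366.87 kg, so propellant = m₀ − m_f = 2,250 − 1,366.87 = 883.13 kg.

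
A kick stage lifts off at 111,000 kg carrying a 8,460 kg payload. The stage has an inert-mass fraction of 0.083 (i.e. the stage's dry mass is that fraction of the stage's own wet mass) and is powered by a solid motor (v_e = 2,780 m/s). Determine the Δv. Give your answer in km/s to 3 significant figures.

Δv ≈ 5.22 km/s

Stage wet mass = m₀ − payload = 111,000 − 8,460 = 102,540 kg.
Stage dry mass = ε × stage wet mass = 0.083 × 102,540 = 8,510.82 kg.
Burnout mass m_f = stage dry + payload = 8,510.82 + 8,460 = 16,970.82 kg.
By the Tsiolkovsky rocket equation, Δv = v_e · ln(111,000/16,970.82) = 2780.0 × ln(6.541) = 2780.0 × 1.8780 ≈ 5221 m/s.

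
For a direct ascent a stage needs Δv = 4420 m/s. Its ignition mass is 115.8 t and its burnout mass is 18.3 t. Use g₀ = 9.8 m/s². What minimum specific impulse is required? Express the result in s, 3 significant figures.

Isp ≈ 244 s

ln(m₀/m_f) = ln(115800/18300) = ln(6.328) = 1.8450.
From the ideal rocket equation, v_e = Δv / ln(m₀/m_f) = 4420 / 1.8450 = 2395.7 m/s.
Isp = v_e / g₀ = 2395.7 / 9.8 = 244.5 s.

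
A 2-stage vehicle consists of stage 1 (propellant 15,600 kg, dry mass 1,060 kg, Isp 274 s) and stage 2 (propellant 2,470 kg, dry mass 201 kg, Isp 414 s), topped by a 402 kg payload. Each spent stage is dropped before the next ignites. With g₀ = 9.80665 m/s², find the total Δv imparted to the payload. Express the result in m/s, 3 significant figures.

Ignition mass of stage 1 = 15,600+1,060 + 2,470+201 + 402 = 19,733 kg.
Stage 1: m₀ = 19,733 kg, m_f = 19,733 − 15,600 = 4,133 kg; Δv = 274×9.80665×ln(4.774) = 2687.0×1.5633 ≈ 4201 m/s.
Stage 2: m₀ = 3,073 kg, m_f = 3,073 − 2,470 = 603 kg; Δv = 414×9.80665×ln(5.096) = 4060.0×1.6285 ≈ 6612 m/s.
Total Δv = 4201 + 6612 = 10813 m/s.

Δv ≈ 10800 m/s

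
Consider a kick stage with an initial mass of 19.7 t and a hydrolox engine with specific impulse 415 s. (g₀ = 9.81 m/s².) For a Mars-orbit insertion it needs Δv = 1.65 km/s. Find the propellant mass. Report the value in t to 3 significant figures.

v_e = Isp · g₀ = 415 × 9.81 = 4071.2 m/s.
m₀/m_f = exp(Δv / v_e) = exp(1650 / 4071.2) = exp(0.4053) = 1.4997.
m_f = 19.7 / 1.4997 = 13.136 t, so propellant = m₀ − m_f = 19.7 − 13.136 = 6.564 t.

propellant mass ≈ 6.56 t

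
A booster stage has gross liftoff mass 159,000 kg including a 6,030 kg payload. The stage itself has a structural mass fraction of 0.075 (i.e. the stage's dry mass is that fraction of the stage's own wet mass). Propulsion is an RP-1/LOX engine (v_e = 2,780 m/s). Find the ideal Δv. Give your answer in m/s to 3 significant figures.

Δv ≈ 6130 m/s

Stage wet mass = m₀ − payload = 159,000 − 6,030 = 152,970 kg.
Stage dry mass = ε × stage wet mass = 0.075 × 152,970 = 11,472.8 kg.
Burnout mass m_f = stage dry + payload = 11,472.8 + 6,030 = 17,502.8 kg.
Δv = v_e · ln(159,000/17,502.8) = 2780.0 × ln(9.084) = 2780.0 × 2.2065 ≈ 6134 m/s.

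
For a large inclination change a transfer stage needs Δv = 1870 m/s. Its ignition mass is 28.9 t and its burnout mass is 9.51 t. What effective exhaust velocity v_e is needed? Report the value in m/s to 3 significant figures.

v_e ≈ 1680 m/s

ln(m₀/m_f) = ln(28900/9510) = ln(3.039) = 1.1115.
Using Δv = v_e ln(m₀/m_f): v_e = Δv / ln(m₀/m_f) = 1870 / 1.1115 = 1682.4 m/s.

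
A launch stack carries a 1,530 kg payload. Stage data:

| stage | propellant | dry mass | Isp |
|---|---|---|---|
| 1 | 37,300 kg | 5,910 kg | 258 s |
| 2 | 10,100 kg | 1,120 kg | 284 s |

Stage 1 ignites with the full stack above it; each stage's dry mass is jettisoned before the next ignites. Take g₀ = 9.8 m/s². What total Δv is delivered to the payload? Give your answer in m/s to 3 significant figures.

Δv ≈ 7150 m/s

Ignition mass of stage 1 = 37,300+5,910 + 10,100+1,120 + 1,530 = 55,960 kg.
Stage 1: m₀ = 55,960 kg, m_f = 55,960 − 37,300 = 18,660 kg; Δv = 258×9.8×ln(2.999) = 2528.4×1.0983 ≈ 2777 m/s.
Stage 2: m₀ = 12,750 kg, m_f = 12,750 − 10,100 = 2,650 kg; Δv = 284×9.8×ln(4.811) = 2783.2×1.5710 ≈ 4372 m/s.
Total Δv = 2777 + 4372 = 7149 m/s.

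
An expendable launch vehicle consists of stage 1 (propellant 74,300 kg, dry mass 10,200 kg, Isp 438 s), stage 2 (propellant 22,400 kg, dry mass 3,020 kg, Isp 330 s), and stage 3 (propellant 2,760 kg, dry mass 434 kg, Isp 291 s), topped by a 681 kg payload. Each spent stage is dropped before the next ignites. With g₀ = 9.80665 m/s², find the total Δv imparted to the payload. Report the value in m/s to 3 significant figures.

Δv ≈ 12800 m/s

Ignition mass of stage 1 = 74,300+10,200 + 22,400+3,020 + 2,760+434 + 681 = 113,795 kg.
Stage 1: m₀ = 113,795 kg, m_f = 113,795 − 74,300 = 39,495 kg; Δv = 438×9.80665×ln(2.881) = 4295.3×1.0582 ≈ 4545 m/s.
Stage 2: m₀ = 29,295 kg, m_f = 29,295 − 22,400 = 6,895 kg; Δv = 330×9.80665×ln(4.249) = 3236.2×1.4466 ≈ 4682 m/s.
Stage 3: m₀ = 3,875 kg, m_f = 3,875 − 2,760 = 1,115 kg; Δv = 291×9.80665×ln(3.475) = 2853.7×1.2457 ≈ 3555 m/s.
Total Δv = 4545 + 4682 + 3555 = 12782 m/s.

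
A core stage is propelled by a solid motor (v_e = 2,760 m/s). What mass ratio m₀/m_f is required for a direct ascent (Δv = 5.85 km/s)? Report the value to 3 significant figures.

Rocket equation: m₀/m_f = exp(Δv / v_e) = exp(5850 / 2760.0) = exp(2.1196) = 8.3275.

mass ratio ≈ 8.33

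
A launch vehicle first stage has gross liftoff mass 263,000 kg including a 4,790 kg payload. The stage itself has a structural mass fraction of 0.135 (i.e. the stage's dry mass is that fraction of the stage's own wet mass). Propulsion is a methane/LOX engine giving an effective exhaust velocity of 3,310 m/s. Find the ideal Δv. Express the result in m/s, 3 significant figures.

Stage wet mass = m₀ − payload = 263,000 − 4,790 = 258,210 kg.
Stage dry mass = ε × stage wet mass = 0.135 × 258,210 = 34,858.4 kg.
Burnout mass m_f = stage dry + payload = 34,858.4 + 4,790 = 39,648.4 kg.
Δv = v_e · ln(263,000/39,648.4) = 3310.0 × ln(6.633) = 3310.0 × 1.8921 ≈ 6263 m/s.

Δv ≈ 6260 m/s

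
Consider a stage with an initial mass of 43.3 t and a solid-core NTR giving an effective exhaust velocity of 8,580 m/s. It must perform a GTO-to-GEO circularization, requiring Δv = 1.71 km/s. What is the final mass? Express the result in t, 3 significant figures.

final mass ≈ 35.5 t

From the ideal rocket equation, m₀/m_f = exp(Δv / v_e) = exp(1710 / 8580.0) = exp(0.1993) = 1.2205.
m_f = m₀ / 1.2205 = 43.3 / 1.2205 = 35.4773 t.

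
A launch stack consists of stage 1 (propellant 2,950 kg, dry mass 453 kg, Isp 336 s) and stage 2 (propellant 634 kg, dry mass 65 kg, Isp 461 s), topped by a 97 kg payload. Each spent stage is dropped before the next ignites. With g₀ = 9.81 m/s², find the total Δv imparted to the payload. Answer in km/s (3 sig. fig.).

Ignition mass of stage 1 = 2,950+453 + 634+65 + 97 = 4,199 kg.
Stage 1: m₀ = 4,199 kg, m_f = 4,199 − 2,950 = 1,249 kg; Δv = 336×9.81×ln(3.362) = 3296.2×1.2125 ≈ 3997 m/s.
Stage 2: m₀ = 796 kg, m_f = 796 − 634 = 162 kg; Δv = 461×9.81×ln(4.914) = 4522.4×1.5920 ≈ 7200 m/s.
Total Δv = 3997 + 7200 = 11197 m/s.

Δv ≈ 11.2 km/s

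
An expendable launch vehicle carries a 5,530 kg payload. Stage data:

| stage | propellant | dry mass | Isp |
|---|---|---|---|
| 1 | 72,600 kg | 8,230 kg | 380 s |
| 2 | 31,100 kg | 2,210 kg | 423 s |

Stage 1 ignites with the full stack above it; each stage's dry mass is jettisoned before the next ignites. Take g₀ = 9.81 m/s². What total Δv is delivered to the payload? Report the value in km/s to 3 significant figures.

Ignition mass of stage 1 = 72,600+8,230 + 31,100+2,210 + 5,530 = 119,670 kg.
Stage 1: m₀ = 119,670 kg, m_f = 119,670 − 72,600 = 47,070 kg; Δv = 380×9.81×ln(2.542) = 3727.8×0.9331 ≈ 3478 m/s.
Stage 2: m₀ = 38,840 kg, m_f = 38,840 − 31,100 = 7,740 kg; Δv = 423×9.81×ln(5.018) = 4149.6×1.6130 ≈ 6694 m/s.
Total Δv = 3478 + 6694 = 10172 m/s.

Δv ≈ 10.2 km/s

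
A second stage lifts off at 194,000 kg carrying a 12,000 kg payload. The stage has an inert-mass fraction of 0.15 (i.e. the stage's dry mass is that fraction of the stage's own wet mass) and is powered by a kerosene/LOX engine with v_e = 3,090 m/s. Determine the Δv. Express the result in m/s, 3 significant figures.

Δv ≈ 4930 m/s

Stage wet mass = m₀ − payload = 194,000 − 12,000 = 182,000 kg.
Stage dry mass = ε × stage wet mass = 0.15 × 182,000 = 27,300 kg.
Burnout mass m_f = stage dry + payload = 27,300 + 12,000 = 39,300 kg.
Δv = v_e · ln(194,000/39,300) = 3090.0 × ln(4.936) = 3090.0 × 1.5966 ≈ 4934 m/s.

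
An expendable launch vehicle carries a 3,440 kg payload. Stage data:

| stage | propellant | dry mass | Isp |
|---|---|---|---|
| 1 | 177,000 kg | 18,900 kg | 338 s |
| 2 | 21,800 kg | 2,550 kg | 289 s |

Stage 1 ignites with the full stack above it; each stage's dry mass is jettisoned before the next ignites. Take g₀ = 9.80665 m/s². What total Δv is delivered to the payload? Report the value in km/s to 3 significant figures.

Δv ≈ 9.54 km/s

Ignition mass of stage 1 = 177,000+18,900 + 21,800+2,550 + 3,440 = 223,690 kg.
Stage 1: m₀ = 223,690 kg, m_f = 223,690 − 177,000 = 46,690 kg; Δv = 338×9.80665×ln(4.791) = 3314.6×1.5667 ≈ 5193 m/s.
Stage 2: m₀ = 27,790 kg, m_f = 27,790 − 21,800 = 5,990 kg; Δv = 289×9.80665×ln(4.639) = 2834.1×1.5346 ≈ 4349 m/s.
Total Δv = 5193 + 4349 = 9542 m/s.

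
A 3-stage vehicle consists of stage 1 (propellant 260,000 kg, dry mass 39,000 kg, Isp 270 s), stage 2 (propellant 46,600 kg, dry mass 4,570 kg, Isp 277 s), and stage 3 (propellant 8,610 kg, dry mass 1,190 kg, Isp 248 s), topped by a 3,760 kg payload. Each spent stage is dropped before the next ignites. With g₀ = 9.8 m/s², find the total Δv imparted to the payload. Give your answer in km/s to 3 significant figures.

Δv ≈ 9.22 km/s

Ignition mass of stage 1 = 260,000+39,000 + 46,600+4,570 + 8,610+1,190 + 3,760 = 363,730 kg.
Stage 1: m₀ = 363,730 kg, m_f = 363,730 − 260,000 = 103,730 kg; Δv = 270×9.8×ln(3.507) = 2646.0×1.2546 ≈ 3320 m/s.
Stage 2: m₀ = 64,730 kg, m_f = 64,730 − 46,600 = 18,130 kg; Δv = 277×9.8×ln(3.57) = 2714.6×1.2727 ≈ 3455 m/s.
Stage 3: m₀ = 13,560 kg, m_f = 13,560 − 8,610 = 4,950 kg; Δv = 248×9.8×ln(2.739) = 2430.4×1.0077 ≈ 2449 m/s.
Total Δv = 3320 + 3455 + 2449 = 9224 m/s.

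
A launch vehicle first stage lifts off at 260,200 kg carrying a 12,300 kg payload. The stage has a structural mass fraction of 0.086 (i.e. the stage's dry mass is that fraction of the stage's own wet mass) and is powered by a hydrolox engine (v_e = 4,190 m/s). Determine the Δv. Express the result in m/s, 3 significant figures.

Stage wet mass = m₀ − payload = 260,200 − 12,300 = 247,900 kg.
Stage dry mass = ε × stage wet mass = 0.086 × 247,900 = 21,319.4 kg.
Burnout mass m_f = stage dry + payload = 21,319.4 + 12,300 = 33,619.4 kg.
Using Δv = v_e ln(m₀/m_f): Δv = v_e · ln(260,200/33,619.4) = 4190.0 × ln(7.74) = 4190.0 × 2.0463 ≈ 8574 m/s.

Δv ≈ 8570 m/s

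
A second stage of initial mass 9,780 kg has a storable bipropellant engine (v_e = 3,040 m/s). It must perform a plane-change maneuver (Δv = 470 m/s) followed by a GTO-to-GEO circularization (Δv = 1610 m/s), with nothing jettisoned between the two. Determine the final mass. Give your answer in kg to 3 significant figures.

final mass ≈ 4930 kg

After the first burn: m = 9780 × exp(−470/3040.0) = 9780 × 0.85675 = 8,379.02 kg.
After the second burn: m = 8,379.02 × exp(−1610/3040.0) = 8,379.02 × 0.58884 = 4,933.9 kg.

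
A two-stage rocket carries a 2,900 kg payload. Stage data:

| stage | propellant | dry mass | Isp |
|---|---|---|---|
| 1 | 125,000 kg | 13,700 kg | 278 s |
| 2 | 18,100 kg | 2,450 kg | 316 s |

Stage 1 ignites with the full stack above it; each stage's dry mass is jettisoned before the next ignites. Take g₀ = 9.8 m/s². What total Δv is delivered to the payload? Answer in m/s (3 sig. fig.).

Ignition mass of stage 1 = 125,000+13,700 + 18,100+2,450 + 2,900 = 162,150 kg.
Stage 1: m₀ = 162,150 kg, m_f = 162,150 − 125,000 = 37,150 kg; Δv = 278×9.8×ln(4.365) = 2724.4×1.4736 ≈ 4015 m/s.
Stage 2: m₀ = 23,450 kg, m_f = 23,450 − 18,100 = 5,350 kg; Δv = 316×9.8×ln(4.383) = 3096.8×1.4778 ≈ 4576 m/s.
Total Δv = 4015 + 4576 = 8591 m/s.

Δv ≈ 8590 m/s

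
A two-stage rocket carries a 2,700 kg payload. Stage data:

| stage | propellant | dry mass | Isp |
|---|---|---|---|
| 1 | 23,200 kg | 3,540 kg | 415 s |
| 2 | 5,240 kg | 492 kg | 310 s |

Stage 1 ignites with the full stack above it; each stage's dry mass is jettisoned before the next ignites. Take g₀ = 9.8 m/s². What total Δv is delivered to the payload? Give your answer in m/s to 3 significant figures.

Δv ≈ 7330 m/s

Ignition mass of stage 1 = 23,200+3,540 + 5,240+492 + 2,700 = 35,172 kg.
Stage 1: m₀ = 35,172 kg, m_f = 35,172 − 23,200 = 11,972 kg; Δv = 415×9.8×ln(2.938) = 4067.0×1.0777 ≈ 4383 m/s.
Stage 2: m₀ = 8,432 kg, m_f = 8,432 − 5,240 = 3,192 kg; Δv = 310×9.8×ln(2.642) = 3038.0×0.9714 ≈ 2951 m/s.
Total Δv = 4383 + 2951 = 7334 m/s.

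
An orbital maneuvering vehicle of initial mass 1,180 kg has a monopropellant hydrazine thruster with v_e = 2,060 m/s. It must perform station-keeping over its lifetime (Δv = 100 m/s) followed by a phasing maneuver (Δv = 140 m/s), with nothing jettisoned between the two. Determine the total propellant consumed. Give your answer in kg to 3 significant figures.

After the first burn: m = 1180 × exp(−100/2060.0) = 1180 × 0.95262 = 1,124.09 kg.
After the second burn: m = 1,124.09 × exp(−140/2060.0) = 1,124.09 × 0.93430 = 1,050.24 kg.
Total propellant = m₀ − m_final = 1180 − 1,050.24 = 129.76 kg.

total propellant consumed ≈ 130 kg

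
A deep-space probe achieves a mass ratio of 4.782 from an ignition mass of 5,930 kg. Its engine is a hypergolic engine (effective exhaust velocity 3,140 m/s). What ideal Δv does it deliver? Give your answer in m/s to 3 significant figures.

Rocket equation: Δv = v_e · ln(4.782) = 3140.0 × 1.5649 ≈ 4913.7 m/s.

Δv ≈ 4910 m/s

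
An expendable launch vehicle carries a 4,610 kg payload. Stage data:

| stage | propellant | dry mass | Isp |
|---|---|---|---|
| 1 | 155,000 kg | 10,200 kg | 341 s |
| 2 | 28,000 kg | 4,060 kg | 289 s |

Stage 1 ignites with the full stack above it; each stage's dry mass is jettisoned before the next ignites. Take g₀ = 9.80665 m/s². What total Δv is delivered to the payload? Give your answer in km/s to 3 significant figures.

Δv ≈ 8.97 km/s

Ignition mass of stage 1 = 155,000+10,200 + 28,000+4,060 + 4,610 = 201,870 kg.
Stage 1: m₀ = 201,870 kg, m_f = 201,870 − 155,000 = 46,870 kg; Δv = 341×9.80665×ln(4.307) = 3344.1×1.4602 ≈ 4883 m/s.
Stage 2: m₀ = 36,670 kg, m_f = 36,670 − 28,000 = 8,670 kg; Δv = 289×9.80665×ln(4.23) = 2834.1×1.4421 ≈ 4087 m/s.
Total Δv = 4883 + 4087 = 8970 m/s.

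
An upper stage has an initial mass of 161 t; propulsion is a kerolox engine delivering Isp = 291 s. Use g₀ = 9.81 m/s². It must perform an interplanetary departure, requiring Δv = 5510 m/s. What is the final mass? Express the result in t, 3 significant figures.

final mass ≈ 23.4 t

v_e = Isp · g₀ = 291 × 9.81 = 2854.7 m/s.
By the Tsiolkovsky rocket equation, m₀/m_f = exp(Δv / v_e) = exp(5510 / 2854.7) = exp(1.9301) = 6.8905.
m_f = m₀ / 6.8905 = 161 / 6.8905 = 23.3655 t.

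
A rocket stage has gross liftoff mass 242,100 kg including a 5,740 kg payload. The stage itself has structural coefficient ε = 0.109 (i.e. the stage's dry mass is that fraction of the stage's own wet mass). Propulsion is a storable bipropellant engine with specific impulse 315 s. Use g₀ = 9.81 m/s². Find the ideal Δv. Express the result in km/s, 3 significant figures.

Δv ≈ 6.30 km/s

Stage wet mass = m₀ − payload = 242,100 − 5,740 = 236,360 kg.
Stage dry mass = ε × stage wet mass = 0.109 × 236,360 = 25,763.2 kg.
Burnout mass m_f = stage dry + payload = 25,763.2 + 5,740 = 31,503.2 kg.
v_e = Isp · g₀ = 315 × 9.81 = 3090.2 m/s.
By the Tsiolkovsky rocket equation, Δv = v_e · ln(242,100/31,503.2) = 3090.2 × ln(7.685) = 3090.2 × 2.0393 ≈ 6302 m/s.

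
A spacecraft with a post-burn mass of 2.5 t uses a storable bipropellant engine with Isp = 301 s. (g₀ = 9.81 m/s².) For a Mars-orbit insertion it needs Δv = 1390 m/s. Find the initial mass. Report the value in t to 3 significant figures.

initial mass ≈ 4.00 t

v_e = Isp · g₀ = 301 × 9.81 = 2952.8 m/s.
Rocket equation: m₀/m_f = exp(Δv / v_e) = exp(1390 / 2952.8) = exp(0.4707) = 1.6012.
m₀ = m_f × 1.6012 = 2.5 × 1.6012 = 4.003 t.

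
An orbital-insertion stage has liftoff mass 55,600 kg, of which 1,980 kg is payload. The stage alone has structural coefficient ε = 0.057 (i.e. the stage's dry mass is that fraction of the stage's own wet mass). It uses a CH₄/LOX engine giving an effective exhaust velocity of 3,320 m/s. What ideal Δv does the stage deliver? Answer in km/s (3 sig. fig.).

Δv ≈ 7.97 km/s

Stage wet mass = m₀ − payload = 55,600 − 1,980 = 53,620 kg.
Stage dry mass = ε × stage wet mass = 0.057 × 53,620 = 3,056.34 kg.
Burnout mass m_f = stage dry + payload = 3,056.34 + 1,980 = 5,036.34 kg.
Δv = v_e · ln(55,600/5,036.34) = 3320.0 × ln(11.04) = 3320.0 × 2.4015 ≈ 7973 m/s.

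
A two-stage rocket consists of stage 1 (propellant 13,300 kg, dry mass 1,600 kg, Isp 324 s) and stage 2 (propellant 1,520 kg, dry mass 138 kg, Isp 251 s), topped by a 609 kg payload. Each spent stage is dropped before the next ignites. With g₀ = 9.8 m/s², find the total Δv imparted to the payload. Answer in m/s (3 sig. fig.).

Ignition mass of stage 1 = 13,300+1,600 + 1,520+138 + 609 = 17,167 kg.
Stage 1: m₀ = 17,167 kg, m_f = 17,167 − 13,300 = 3,867 kg; Δv = 324×9.8×ln(4.439) = 3175.2×1.4905 ≈ 4733 m/s.
Stage 2: m₀ = 2,267 kg, m_f = 2,267 − 1,520 = 747 kg; Δv = 251×9.8×ln(3.035) = 2459.8×1.1101 ≈ 2731 m/s.
Total Δv = 4733 + 2731 = 7464 m/s.

Δv ≈ 7460 m/s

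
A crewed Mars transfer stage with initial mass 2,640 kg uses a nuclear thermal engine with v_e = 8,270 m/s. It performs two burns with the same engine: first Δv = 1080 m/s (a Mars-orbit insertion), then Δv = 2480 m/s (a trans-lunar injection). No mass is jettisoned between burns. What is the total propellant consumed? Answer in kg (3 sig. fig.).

total propellant consumed ≈ 923 kg

After the first burn: m = 2640 × exp(−1080/8270.0) = 2640 × 0.87758 = 2,316.81 kg.
After the second burn: m = 2,316.81 × exp(−2480/8270.0) = 2,316.81 × 0.74091 = 1,716.55 kg.
Total propellant = m₀ − m_final = 2640 − 1,716.55 = 923.45 kg.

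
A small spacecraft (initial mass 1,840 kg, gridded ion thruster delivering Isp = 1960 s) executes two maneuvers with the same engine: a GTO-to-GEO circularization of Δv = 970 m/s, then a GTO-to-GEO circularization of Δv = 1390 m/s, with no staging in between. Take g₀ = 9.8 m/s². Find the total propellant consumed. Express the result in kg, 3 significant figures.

v_e = Isp · g₀ = 1960 × 9.8 = 19208.0 m/s.
After the first burn: m = 1840 × exp(−970/19208.0) = 1840 × 0.95075 = 1,749.38 kg.
After the second burn: m = 1,749.38 × exp(−1390/19208.0) = 1,749.38 × 0.93019 = 1,627.26 kg.
Total propellant = m₀ − m_final = 1840 − 1,627.26 = 212.74 kg.

total propellant consumed ≈ 213 kg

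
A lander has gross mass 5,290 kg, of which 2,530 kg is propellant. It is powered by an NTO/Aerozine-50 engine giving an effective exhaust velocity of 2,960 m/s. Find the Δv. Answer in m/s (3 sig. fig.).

m_f = m₀ − m_prop = 5,290 − 2,530 = 2,760 kg.
Δv = v_e · ln(m₀/m_f) = 2960.0 × ln(1.917) = 2960.0 × 0.6506 ≈ 1925.7 m/s.

Δv ≈ 1930 m/s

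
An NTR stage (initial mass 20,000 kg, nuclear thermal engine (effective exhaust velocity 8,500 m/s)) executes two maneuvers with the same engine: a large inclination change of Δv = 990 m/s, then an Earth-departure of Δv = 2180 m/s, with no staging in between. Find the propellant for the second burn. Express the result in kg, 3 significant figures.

After the first burn: m = 20000 × exp(−990/8500.0) = 20000 × 0.89006 = 17,801.2 kg.
After the second burn: m = 17,801.2 × exp(−2180/8500.0) = 17,801.2 × 0.77378 = 13,774.2 kg.
Second-burn propellant = 17,801.2 − 13,774.2 = 4,027 kg.

propellant for the second burn ≈ 4030 kg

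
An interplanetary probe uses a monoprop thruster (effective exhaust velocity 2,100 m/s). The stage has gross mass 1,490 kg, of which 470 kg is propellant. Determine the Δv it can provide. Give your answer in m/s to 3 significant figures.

Δv ≈ 796 m/s

m_f = m₀ − m_prop = 1,490 − 470 = 1,020 kg.
Δv = v_e · ln(m₀/m_f) = 2100.0 × ln(1.461) = 2100.0 × 0.3790 ≈ 795.8 m/s.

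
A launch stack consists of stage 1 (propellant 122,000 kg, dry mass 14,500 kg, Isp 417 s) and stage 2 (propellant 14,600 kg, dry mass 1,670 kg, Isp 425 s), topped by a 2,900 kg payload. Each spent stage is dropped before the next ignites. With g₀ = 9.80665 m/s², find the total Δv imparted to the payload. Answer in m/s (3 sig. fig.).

Δv ≈ 12200 m/s

Ignition mass of stage 1 = 122,000+14,500 + 14,600+1,670 + 2,900 = 155,670 kg.
Stage 1: m₀ = 155,670 kg, m_f = 155,670 − 122,000 = 33,670 kg; Δv = 417×9.80665×ln(4.623) = 4089.4×1.5311 ≈ 6261 m/s.
Stage 2: m₀ = 19,170 kg, m_f = 19,170 − 14,600 = 4,570 kg; Δv = 425×9.80665×ln(4.195) = 4167.8×1.4338 ≈ 5976 m/s.
Total Δv = 6261 + 5976 = 12237 m/s.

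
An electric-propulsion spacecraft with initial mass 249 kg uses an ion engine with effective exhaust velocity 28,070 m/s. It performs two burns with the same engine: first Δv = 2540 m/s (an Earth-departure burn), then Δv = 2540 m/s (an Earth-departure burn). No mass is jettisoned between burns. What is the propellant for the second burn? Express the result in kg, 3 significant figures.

propellant for the second burn ≈ 19.7 kg

After the first burn: m = 249 × exp(−2540/28070.0) = 249 × 0.91349 = 227.459 kg.
After the second burn: m = 227.459 × exp(−2540/28070.0) = 227.459 × 0.91349 = 207.782 kg.
Second-burn propellant = 227.459 − 207.782 = 19.677 kg.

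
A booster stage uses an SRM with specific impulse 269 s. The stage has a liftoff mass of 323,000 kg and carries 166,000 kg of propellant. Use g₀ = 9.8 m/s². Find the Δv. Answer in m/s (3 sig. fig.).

Δv ≈ 1900 m/s

v_e = Isp · g₀ = 269 × 9.8 = 2636.2 m/s.
m_f = m₀ − m_prop = 323,000 − 166,000 = 157,000 kg.
From the ideal rocket equation, Δv = v_e · ln(m₀/m_f) = 2636.2 × ln(2.057) = 2636.2 × 0.7214 ≈ 1901.8 m/s.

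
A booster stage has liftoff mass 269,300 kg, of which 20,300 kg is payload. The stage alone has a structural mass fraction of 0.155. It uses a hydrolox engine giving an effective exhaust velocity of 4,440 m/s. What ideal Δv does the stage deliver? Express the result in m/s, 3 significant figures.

Δv ≈ 6750 m/s

Stage wet mass = m₀ − payload = 269,300 − 20,300 = 249,000 kg.
Stage dry mass = ε × stage wet mass = 0.155 × 249,000 = 38,595 kg.
Burnout mass m_f = stage dry + payload = 38,595 + 20,300 = 58,895 kg.
Rocket equation: Δv = v_e · ln(269,300/58,895) = 4440.0 × ln(4.573) = 4440.0 × 1.5201 ≈ 6749 m/s.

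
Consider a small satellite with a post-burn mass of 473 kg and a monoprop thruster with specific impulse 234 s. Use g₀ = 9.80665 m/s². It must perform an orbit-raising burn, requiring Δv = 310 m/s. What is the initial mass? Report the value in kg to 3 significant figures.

initial mass ≈ 541 kg

v_e = Isp · g₀ = 234 × 9.80665 = 2294.8 m/s.
m₀/m_f = exp(Δv / v_e) = exp(310 / 2294.8) = exp(0.1351) = 1.1446.
m₀ = m_f × 1.1446 = 473 × 1.1446 = 541.396 kg.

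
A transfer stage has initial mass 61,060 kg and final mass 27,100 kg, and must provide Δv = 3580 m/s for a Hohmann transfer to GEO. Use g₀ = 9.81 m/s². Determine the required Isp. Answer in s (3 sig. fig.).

Isp ≈ 449 s

ln(m₀/m_f) = ln(61060/27100) = ln(2.253) = 0.8123.
v_e = Δv / ln(m₀/m_f) = 3580 / 0.8123 = 4407.1 m/s.
Isp = v_e / g₀ = 4407.1 / 9.81 = 449.2 s.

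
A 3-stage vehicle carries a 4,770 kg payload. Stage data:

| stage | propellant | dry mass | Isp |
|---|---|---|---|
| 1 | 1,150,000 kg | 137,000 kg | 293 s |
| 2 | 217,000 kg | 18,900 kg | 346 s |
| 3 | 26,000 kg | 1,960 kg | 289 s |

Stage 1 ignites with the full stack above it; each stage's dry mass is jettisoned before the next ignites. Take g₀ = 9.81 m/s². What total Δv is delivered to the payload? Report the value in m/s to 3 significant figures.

Δv ≈ 13900 m/s

Ignition mass of stage 1 = 1,150,000+137,000 + 217,000+18,900 + 26,000+1,960 + 4,770 = 1,555,630 kg.
Stage 1: m₀ = 1,555,630 kg, m_f = 1,555,630 − 1,150,000 = 405,630 kg; Δv = 293×9.81×ln(3.835) = 2874.3×1.3442 ≈ 3864 m/s.
Stage 2: m₀ = 268,630 kg, m_f = 268,630 − 217,000 = 51,630 kg; Δv = 346×9.81×ln(5.203) = 3394.3×1.6492 ≈ 5598 m/s.
Stage 3: m₀ = 32,730 kg, m_f = 32,730 − 26,000 = 6,730 kg; Δv = 289×9.81×ln(4.863) = 2835.1×1.5817 ≈ 4484 m/s.
Total Δv = 3864 + 5598 + 4484 = 13946 m/s.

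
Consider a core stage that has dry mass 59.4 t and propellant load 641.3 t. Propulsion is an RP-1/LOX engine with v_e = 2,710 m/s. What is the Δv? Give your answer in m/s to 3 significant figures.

m₀ = m_dry + m_prop = 59.4 + 641.3 = 700.7 t.
By the Tsiolkovsky rocket equation, Δv = v_e · ln(m₀/m_f) = 2710.0 × ln(11.8) = 2710.0 × 2.4678 ≈ 6687.7 m/s.

Δv ≈ 6690 m/s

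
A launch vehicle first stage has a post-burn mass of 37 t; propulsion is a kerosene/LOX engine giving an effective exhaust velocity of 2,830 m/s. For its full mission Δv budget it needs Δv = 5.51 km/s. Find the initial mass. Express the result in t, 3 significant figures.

initial mass ≈ 259 t

By the Tsiolkovsky rocket equation, m₀/m_f = exp(Δv / v_e) = exp(5510 / 2830.0) = exp(1.9470) = 7.0076.
m₀ = m_f × 7.0076 = 37 × 7.0076 = 259.281 t.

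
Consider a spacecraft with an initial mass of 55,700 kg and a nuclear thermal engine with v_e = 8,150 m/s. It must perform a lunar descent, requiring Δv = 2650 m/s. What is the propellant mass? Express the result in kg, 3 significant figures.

Using Δv = v_e ln(m₀/m_f): m₀/m_f = exp(Δv / v_e) = exp(2650 / 8150.0) = exp(0.3252) = 1.3842.
m_f = 55,700 / 1.3842 = 40,239.8 kg, so propellant = m₀ − m_f = 55,700 − 40,239.8 = 15,460.2 kg.

propellant mass ≈ 15500 kg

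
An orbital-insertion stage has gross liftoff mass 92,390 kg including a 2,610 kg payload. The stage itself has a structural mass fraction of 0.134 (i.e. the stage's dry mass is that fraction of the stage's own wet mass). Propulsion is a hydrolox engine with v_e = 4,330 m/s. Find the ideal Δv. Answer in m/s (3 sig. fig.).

Δv ≈ 7980 m/s

Stage wet mass = m₀ − payload = 92,390 − 2,610 = 89,780 kg.
Stage dry mass = ε × stage wet mass = 0.134 × 89,780 = 12,030.5 kg.
Burnout mass m_f = stage dry + payload = 12,030.5 + 2,610 = 14,640.5 kg.
Δv = v_e · ln(92,390/14,640.5) = 4330.0 × ln(6.311) = 4330.0 × 1.8422 ≈ 7977 m/s.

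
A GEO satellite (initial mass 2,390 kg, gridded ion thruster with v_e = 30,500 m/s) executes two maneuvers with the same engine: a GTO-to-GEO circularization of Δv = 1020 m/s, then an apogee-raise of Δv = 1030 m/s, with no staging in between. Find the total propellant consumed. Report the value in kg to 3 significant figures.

total propellant consumed ≈ 155 kg

After the first burn: m = 2390 × exp(−1020/30500.0) = 2390 × 0.96711 = 2,311.39 kg.
After the second burn: m = 2,311.39 × exp(−1030/30500.0) = 2,311.39 × 0.96679 = 2,234.63 kg.
Total propellant = m₀ − m_final = 2390 − 2,234.63 = 155.37 kg.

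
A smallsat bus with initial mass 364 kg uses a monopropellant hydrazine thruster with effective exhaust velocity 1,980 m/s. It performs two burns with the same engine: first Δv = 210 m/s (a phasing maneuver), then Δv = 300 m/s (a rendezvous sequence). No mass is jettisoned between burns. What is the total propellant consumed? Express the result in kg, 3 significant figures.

After the first burn: m = 364 × exp(−210/1980.0) = 364 × 0.89937 = 327.371 kg.
After the second burn: m = 327.371 × exp(−300/1980.0) = 327.371 × 0.85940 = 281.343 kg.
Total propellant = m₀ − m_final = 364 − 281.343 = 82.657 kg.

total propellant consumed ≈ 82.7 kg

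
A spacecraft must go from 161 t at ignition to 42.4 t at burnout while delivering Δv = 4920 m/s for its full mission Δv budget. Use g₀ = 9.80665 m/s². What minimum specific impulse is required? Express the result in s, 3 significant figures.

Isp ≈ 376 s

ln(m₀/m_f) = ln(161000/42400) = ln(3.797) = 1.3343.
v_e = Δv / ln(m₀/m_f) = 4920 / 1.3343 = 3687.4 m/s.
Isp = v_e / g₀ = 3687.4 / 9.80665 = 376.0 s.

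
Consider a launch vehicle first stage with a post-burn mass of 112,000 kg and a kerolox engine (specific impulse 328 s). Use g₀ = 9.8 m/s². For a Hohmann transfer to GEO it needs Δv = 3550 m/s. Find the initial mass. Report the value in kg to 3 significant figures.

v_e = Isp · g₀ = 328 × 9.8 = 3214.4 m/s.
m₀/m_f = exp(Δv / v_e) = exp(3550 / 3214.4) = exp(1.1044) = 3.0174.
m₀ = m_f × 3.0174 = 112,000 × 3.0174 = 337,949 kg.

initial mass ≈ 338000 kg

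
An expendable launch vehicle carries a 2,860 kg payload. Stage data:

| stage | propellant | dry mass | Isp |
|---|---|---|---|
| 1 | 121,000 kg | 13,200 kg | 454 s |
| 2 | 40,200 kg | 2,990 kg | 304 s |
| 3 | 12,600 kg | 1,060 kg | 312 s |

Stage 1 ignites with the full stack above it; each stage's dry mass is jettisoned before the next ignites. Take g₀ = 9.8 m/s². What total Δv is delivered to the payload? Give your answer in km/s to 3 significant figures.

Δv ≈ 12.1 km/s

Ignition mass of stage 1 = 121,000+13,200 + 40,200+2,990 + 12,600+1,060 + 2,860 = 193,910 kg.
Stage 1: m₀ = 193,910 kg, m_f = 193,910 − 121,000 = 72,910 kg; Δv = 454×9.8×ln(2.66) = 4449.2×0.9782 ≈ 4352 m/s.
Stage 2: m₀ = 59,710 kg, m_f = 59,710 − 40,200 = 19,510 kg; Δv = 304×9.8×ln(3.06) = 2979.2×1.1186 ≈ 3332 m/s.
Stage 3: m₀ = 16,520 kg, m_f = 16,520 − 12,600 = 3,920 kg; Δv = 312×9.8×ln(4.214) = 3057.6×1.4385 ≈ 4398 m/s.
Total Δv = 4352 + 3332 + 4398 = 12082 m/s.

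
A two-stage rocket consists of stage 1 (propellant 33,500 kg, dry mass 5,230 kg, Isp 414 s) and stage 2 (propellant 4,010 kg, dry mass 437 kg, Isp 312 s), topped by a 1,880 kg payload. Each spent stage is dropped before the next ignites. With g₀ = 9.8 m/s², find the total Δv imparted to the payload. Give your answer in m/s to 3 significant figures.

Ignition mass of stage 1 = 33,500+5,230 + 4,010+437 + 1,880 = 45,057 kg.
Stage 1: m₀ = 45,057 kg, m_f = 45,057 − 33,500 = 11,557 kg; Δv = 414×9.8×ln(3.899) = 4057.2×1.3606 ≈ 5520 m/s.
Stage 2: m₀ = 6,327 kg, m_f = 6,327 − 4,010 = 2,317 kg; Δv = 312×9.8×ln(2.731) = 3057.6×1.0046 ≈ 3072 m/s.
Total Δv = 5520 + 3072 = 8592 m/s.

Δv ≈ 8590 m/s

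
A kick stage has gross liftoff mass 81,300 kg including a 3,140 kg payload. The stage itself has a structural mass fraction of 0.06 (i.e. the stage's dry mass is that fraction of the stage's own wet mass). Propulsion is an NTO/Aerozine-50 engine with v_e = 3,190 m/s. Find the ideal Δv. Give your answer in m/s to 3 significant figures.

Δv ≈ 7470 m/s

Stage wet mass = m₀ − payload = 81,300 − 3,140 = 78,160 kg.
Stage dry mass = ε × stage wet mass = 0.06 × 78,160 = 4,689.6 kg.
Burnout mass m_f = stage dry + payload = 4,689.6 + 3,140 = 7,829.6 kg.
Δv = v_e · ln(81,300/7,829.6) = 3190.0 × ln(10.38) = 3190.0 × 2.3402 ≈ 7465 m/s.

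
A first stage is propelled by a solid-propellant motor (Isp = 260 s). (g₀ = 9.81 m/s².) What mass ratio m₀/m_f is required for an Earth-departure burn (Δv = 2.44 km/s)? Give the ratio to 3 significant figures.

v_e = Isp · g₀ = 260 × 9.81 = 2550.6 m/s.
m₀/m_f = exp(Δv / v_e) = exp(2440 / 2550.6) = exp(0.9566) = 2.6029.

mass ratio ≈ 2.60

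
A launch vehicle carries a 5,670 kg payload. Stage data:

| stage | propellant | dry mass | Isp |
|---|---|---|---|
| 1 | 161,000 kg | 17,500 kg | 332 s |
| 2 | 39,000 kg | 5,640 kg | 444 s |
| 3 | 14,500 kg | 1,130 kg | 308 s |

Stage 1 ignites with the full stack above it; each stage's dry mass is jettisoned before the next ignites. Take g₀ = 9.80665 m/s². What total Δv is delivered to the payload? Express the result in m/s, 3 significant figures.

Δv ≈ 10800 m/s

Ignition mass of stage 1 = 161,000+17,500 + 39,000+5,640 + 14,500+1,130 + 5,670 = 244,440 kg.
Stage 1: m₀ = 244,440 kg, m_f = 244,440 − 161,000 = 83,440 kg; Δv = 332×9.80665×ln(2.93) = 3255.8×1.0748 ≈ 3499 m/s.
Stage 2: m₀ = 65,940 kg, m_f = 65,940 − 39,000 = 26,940 kg; Δv = 444×9.80665×ln(2.448) = 4354.2×0.8951 ≈ 3898 m/s.
Stage 3: m₀ = 21,300 kg, m_f = 21,300 − 14,500 = 6,800 kg; Δv = 308×9.80665×ln(3.132) = 3020.4×1.1418 ≈ 3449 m/s.
Total Δv = 3499 + 3898 + 3449 = 10846 m/s.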